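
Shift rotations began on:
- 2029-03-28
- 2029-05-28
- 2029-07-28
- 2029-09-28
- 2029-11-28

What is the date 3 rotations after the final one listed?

2030-05-28

Gaps: 61, 61, 62, 61 days — not constant. Every event is on the 28th of the month.
Pattern: the 28th of every 2 months.
Next: January 2030 → 2030-01-28.
Next: March 2030 → 2030-03-28.
Next: May 2030 → 2030-05-28.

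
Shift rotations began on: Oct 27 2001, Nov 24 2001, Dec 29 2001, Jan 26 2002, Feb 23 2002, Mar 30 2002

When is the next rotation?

Apr 27 2002

These are Saturdays with 28, 35, 28, 28, 35-day gaps.
Each is the final Saturday of its month — Dec 29 2001 is past the 28th, so '4th Saturday' doesn't fit.
Last Saturday of April 2002: Apr 27 2002.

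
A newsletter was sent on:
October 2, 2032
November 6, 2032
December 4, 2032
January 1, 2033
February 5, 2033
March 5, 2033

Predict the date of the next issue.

These are Saturdays at 28- or 35-day spacing (35, 28, 28, 35, 28).
The pattern: 1st Saturday of the month.
1st Saturday of April 2033: April 2, 2033.

April 2, 2033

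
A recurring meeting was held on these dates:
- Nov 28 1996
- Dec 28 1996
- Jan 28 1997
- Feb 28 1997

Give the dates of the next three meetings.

Each date is the 28th; the gaps (30, 31, 31) track the month lengths.
The rule is the 28th of each month.
March 1997: Mar 28 1997.
April 1997: Apr 28 1997.
Next: May 1997 → May 28 1997.

Mar 28 1997, Apr 28 1997, May 28 1997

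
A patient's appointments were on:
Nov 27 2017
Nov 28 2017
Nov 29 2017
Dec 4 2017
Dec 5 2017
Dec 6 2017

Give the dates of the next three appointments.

Dec 11 2017, Dec 12 2017, Dec 13 2017

Every event lands on a Monday or Tuesday or Wednesday (gaps cycle 1, 1, 5, 1, 1).
So the schedule is: every Monday, Tuesday and Wednesday.
The following Monday is Dec 11 2017.
The following Tuesday is Dec 12 2017.
Next Wednesday: Dec 13 2017.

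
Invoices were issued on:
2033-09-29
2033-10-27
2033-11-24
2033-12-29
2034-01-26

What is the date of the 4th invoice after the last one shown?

These are Thursdays with 28, 28, 35, 28-day gaps.
Each is the final Thursday of its month — 2033-09-29 is past the 28th, so '4th Thursday' doesn't fit.
Last Thursday of February 2034: 2034-02-23.
Last Thursday of March 2034: 2034-03-30.
April 2034 ends with Thursday 2034-04-27.
Last Thursday of May 2034: 2034-05-25.

2034-05-25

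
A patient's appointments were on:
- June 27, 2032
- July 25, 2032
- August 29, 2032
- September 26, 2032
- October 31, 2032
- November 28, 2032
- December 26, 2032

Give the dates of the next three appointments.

These are Sundays with 28, 35, 28, 35, 28, 28-day gaps.
Each is the final Sunday of its month — August 29, 2032 is past the 28th, so '4th Sunday' doesn't fit.
Last Sunday of January 2033: January 30, 2033.
February 2033 ends with Sunday February 27, 2033.
Last Sunday of March 2033: March 27, 2033.

January 30, 2033; February 27, 2033; March 27, 2033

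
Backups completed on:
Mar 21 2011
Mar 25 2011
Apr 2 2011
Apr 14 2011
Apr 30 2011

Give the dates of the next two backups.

Intervals are 4, 8, 12, 16 days — an arithmetic progression with common difference 4.
Next gap: 20 days. Apr 30 2011 + 20 days = May 20 2011.
Next gap: 24 days. May 20 2011 + 24 days = Jun 13 2011.

May 20 2011, Jun 13 2011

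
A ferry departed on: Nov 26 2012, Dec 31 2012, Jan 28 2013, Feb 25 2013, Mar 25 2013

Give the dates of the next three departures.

All Mondays; the gaps (35, 28, 28, 28) vary with month length.
This is the last Monday of each month.
April 2013 ends with Monday Apr 29 2013.
May 2013 ends with Monday May 27 2013.
Last Monday of June 2013: Jun 24 2013.

Apr 29 2013, May 27 2013, Jun 24 2013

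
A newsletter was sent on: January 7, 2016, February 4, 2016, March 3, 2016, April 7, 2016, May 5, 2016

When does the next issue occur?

June 2, 2016

All dates are Thursdays, 28, 28, 35, 28 days apart.
Specifically, the 1st Thursday of each month.
1st Thursday of June 2016: June 2, 2016.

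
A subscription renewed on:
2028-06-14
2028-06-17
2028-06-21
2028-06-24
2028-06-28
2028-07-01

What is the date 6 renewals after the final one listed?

2028-07-22

Every event lands on a Wednesday or Saturday (gaps cycle 3, 4, 3, 4, 3).
So the schedule is: every Wednesday and Saturday.
Next Wednesday: 2028-07-05.
Next Saturday: 2028-07-08.
Next Wednesday: 2028-07-12.
The following Saturday is 2028-07-15.
The following Wednesday is 2028-07-19.
Next Saturday: 2028-07-22.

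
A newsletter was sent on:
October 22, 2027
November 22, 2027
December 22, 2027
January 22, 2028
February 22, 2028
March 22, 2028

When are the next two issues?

April 22, 2028; May 22, 2028

Each date is the 22nd; the gaps (31, 30, 31, 31, 29) track the month lengths.
The rule is the 22nd of each month.
Next: April 2028 → April 22, 2028.
Next: May 2028 → May 22, 2028.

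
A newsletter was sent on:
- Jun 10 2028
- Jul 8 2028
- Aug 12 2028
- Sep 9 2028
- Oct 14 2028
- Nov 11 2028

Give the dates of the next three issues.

Dec 9 2028, Jan 13 2029, Feb 10 2029

Gaps: 28, 35, 28, 35, 28 days — a mix of 28 and 35. Every date is a Saturday.
Each is the 2nd Saturday of its month.
2nd Saturday of December 2028: Dec 9 2028.
January 2029 — 2nd Saturday is Jan 13 2029.
February 2029 — 2nd Saturday is Feb 10 2029.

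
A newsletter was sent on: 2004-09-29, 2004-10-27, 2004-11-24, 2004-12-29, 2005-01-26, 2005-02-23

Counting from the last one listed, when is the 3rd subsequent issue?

These are Wednesdays with 28, 28, 35, 28, 28-day gaps.
Each is the final Wednesday of its month — 2004-09-29 is past the 28th, so '4th Wednesday' doesn't fit.
March 2005 ends with Wednesday 2005-03-30.
April 2005 ends with Wednesday 2005-04-27.
Last Wednesday of May 2005: 2005-05-25.

2005-05-25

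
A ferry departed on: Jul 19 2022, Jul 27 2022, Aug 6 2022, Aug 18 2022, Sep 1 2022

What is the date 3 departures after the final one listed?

Oct 25 2022

Intervals are 8, 10, 12, 14 days — an arithmetic progression with common difference 2.
Next gap: 16 days. Sep 1 2022 + 16 days = Sep 17 2022.
Next gap: 18 days. Sep 17 2022 + 18 days = Oct 5 2022.
Next gap: 20 days. Oct 5 2022 + 20 days = Oct 25 2022.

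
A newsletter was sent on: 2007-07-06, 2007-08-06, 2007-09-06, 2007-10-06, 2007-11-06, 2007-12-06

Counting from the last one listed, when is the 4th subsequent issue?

2008-04-06

The day-of-month is always 6 (31, 31, 30, 31, 30 days between events).
So this recurs on the 6th of each month.
January 2008: 2008-01-06.
Next: February 2008 → 2008-02-06.
Next: March 2008 → 2008-03-06.
Next: April 2008 → 2008-04-06.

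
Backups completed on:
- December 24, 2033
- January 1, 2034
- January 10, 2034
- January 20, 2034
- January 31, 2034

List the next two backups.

Intervals are 8, 9, 10, 11 days — an arithmetic progression with common difference 1.
Next gap: 12 days. January 31, 2034 + 12 days = February 12, 2034.
Next gap: 13 days. February 12, 2034 + 13 days = February 25, 2034.

February 12, 2034; February 25, 2034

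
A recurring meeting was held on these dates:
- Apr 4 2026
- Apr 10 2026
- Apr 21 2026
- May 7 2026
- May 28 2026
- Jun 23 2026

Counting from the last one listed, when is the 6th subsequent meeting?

Mar 11 2027

Intervals are 6, 11, 16, 21, 26 days — an arithmetic progression with common difference 5.
Next gap: 31 days. Jun 23 2026 + 31 days = Jul 24 2026.
Next gap: 36 days. Jul 24 2026 + 36 days = Aug 29 2026.
Next gap: 41 days. Aug 29 2026 + 41 days = Oct 9 2026.
Next gap: 46 days. Oct 9 2026 + 46 days = Nov 24 2026.
Next gap: 51 days. Nov 24 2026 + 51 days = Jan 14 2027.
Next gap: 56 days. Jan 14 2027 + 56 days = Mar 11 2027.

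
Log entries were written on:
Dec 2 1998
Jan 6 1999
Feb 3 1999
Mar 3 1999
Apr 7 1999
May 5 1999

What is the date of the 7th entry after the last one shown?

Dec 1 1999

All dates are Wednesdays, 35, 28, 28, 35, 28 days apart.
Specifically, the 1st Wednesday of each month.
1st Wednesday of June 1999: Jun 2 1999.
1st Wednesday of July 1999: Jul 7 1999.
August 1999 — 1st Wednesday is Aug 4 1999.
1st Wednesday of September 1999: Sep 1 1999.
October 1999 — 1st Wednesday is Oct 6 1999.
November 1999 — 1st Wednesday is Nov 3 1999.
December 1999 — 1st Wednesday is Dec 1 1999.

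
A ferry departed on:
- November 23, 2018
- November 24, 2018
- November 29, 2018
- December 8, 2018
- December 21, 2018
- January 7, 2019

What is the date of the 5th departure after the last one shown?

Intervals are 1, 5, 9, 13, 17 days — an arithmetic progression with common difference 4.
Next gap: 21 days. January 7, 2019 + 21 days = January 28, 2019.
Next gap: 25 days. January 28, 2019 + 25 days = February 22, 2019.
Next gap: 29 days. February 22, 2019 + 29 days = March 23, 2019.
Next gap: 33 days. March 23, 2019 + 33 days = April 25, 2019.
Next gap: 37 days. April 25, 2019 + 37 days = June 1, 2019.

June 1, 2019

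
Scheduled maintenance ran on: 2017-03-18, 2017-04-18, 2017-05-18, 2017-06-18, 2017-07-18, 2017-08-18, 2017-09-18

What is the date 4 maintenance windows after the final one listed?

2018-01-18

The day-of-month is always 18 (31, 30, 31, 30, 31, 31 days between events).
So this recurs on the 18th of each month.
October 2017: 2017-10-18.
Next: November 2017 → 2017-11-18.
December 2017: 2017-12-18.
Next: January 2018 → 2018-01-18.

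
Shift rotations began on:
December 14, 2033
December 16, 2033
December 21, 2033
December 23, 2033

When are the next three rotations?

Gaps: 2, 5, 2 days — not constant, but cyclic with period 2.
The events fall on every Wednesday and Friday.
The following Wednesday is December 28, 2033.
The following Friday is December 30, 2033.
The following Wednesday is January 4, 2034.

December 28, 2033; December 30, 2033; January 4, 2034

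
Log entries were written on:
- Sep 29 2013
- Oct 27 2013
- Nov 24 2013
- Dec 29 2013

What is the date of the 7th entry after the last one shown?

Jul 27 2014

All Sundays; the gaps (28, 28, 35) vary with month length.
This is the last Sunday of each month.
Last Sunday of January 2014: Jan 26 2014.
February 2014 ends with Sunday Feb 23 2014.
March 2014 ends with Sunday Mar 30 2014.
April 2014 ends with Sunday Apr 27 2014.
Last Sunday of May 2014: May 25 2014.
June 2014 ends with Sunday Jun 29 2014.
Last Sunday of July 2014: Jul 27 2014.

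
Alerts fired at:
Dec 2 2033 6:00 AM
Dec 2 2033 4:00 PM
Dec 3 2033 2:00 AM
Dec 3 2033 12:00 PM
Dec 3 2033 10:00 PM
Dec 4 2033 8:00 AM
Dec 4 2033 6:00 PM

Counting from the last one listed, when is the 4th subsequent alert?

Gaps: 10, 10, 10, 10, 10, 10 hours — each event is 10 hours after the previous one.
Dec 4 2033 6:00 PM + 10 h = Dec 5 2033 4:00 AM.
Dec 5 2033 4:00 AM + 10 h = Dec 5 2033 2:00 PM.
Dec 5 2033 2:00 PM + 10 h = Dec 6 2033 12:00 AM.
Dec 6 2033 12:00 AM + 10 h = Dec 6 2033 10:00 AM.

Dec 6 2033 10:00 AM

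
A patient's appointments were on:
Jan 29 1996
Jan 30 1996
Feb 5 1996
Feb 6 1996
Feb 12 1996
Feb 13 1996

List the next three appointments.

The gap pattern 1, 6, 1, 6, 1 repeats every 2 events.
These are the Mondays and Tuesdays of each week.
The following Monday is Feb 19 1996.
The following Tuesday is Feb 20 1996.
The following Monday is Feb 26 1996.

Feb 19 1996, Feb 20 1996, Feb 26 1996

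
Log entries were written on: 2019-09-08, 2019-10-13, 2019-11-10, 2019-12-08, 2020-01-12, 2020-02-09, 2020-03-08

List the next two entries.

These are Sundays at 28- or 35-day spacing (35, 28, 28, 35, 28, 28).
The pattern: 2nd Sunday of the month.
April 2020 — 2nd Sunday is 2020-04-12.
2nd Sunday of May 2020: 2020-05-10.

2020-04-12, 2020-05-10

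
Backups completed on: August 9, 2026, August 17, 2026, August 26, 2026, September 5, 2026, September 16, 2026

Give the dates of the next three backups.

September 28, 2026; October 11, 2026; October 25, 2026

Gaps: 8, 9, 10, 11 days — each gap is 1 larger than the previous one.
Next gap: 12 days. September 16, 2026 + 12 days = September 28, 2026.
Next gap: 13 days. September 28, 2026 + 13 days = October 11, 2026.
Next gap: 14 days. October 11, 2026 + 14 days = October 25, 2026.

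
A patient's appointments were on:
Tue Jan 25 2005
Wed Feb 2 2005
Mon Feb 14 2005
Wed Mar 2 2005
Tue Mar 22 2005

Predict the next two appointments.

Fri Apr 15 2005, Fri May 13 2005

The spacing grows by 4 each time: 8, 12, 16, 20 days.
Next gap: 24 days. Tue Mar 22 2005 + 24 days = Fri Apr 15 2005.
Next gap: 28 days. Fri Apr 15 2005 + 28 days = Fri May 13 2005.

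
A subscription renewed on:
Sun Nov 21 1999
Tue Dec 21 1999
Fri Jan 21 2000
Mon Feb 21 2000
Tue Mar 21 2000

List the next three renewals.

The day-of-month is always 21 (30, 31, 31, 29 days between events).
So this recurs on the 21st of each month.
Next: April 2000 → Fri Apr 21 2000.
Next: May 2000 → Sun May 21 2000.
Next: June 2000 → Wed Jun 21 2000.

Fri Apr 21 2000, Sun May 21 2000, Wed Jun 21 2000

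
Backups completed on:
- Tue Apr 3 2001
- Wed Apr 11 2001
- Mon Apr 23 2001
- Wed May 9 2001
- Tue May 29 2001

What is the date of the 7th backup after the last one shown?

Tue Feb 5 2002

Gaps: 8, 12, 16, 20 days — each gap is 4 larger than the previous one.
Next gap: 24 days. Tue May 29 2001 + 24 days = Fri Jun 22 2001.
Next gap: 28 days. Fri Jun 22 2001 + 28 days = Fri Jul 20 2001.
Next gap: 32 days. Fri Jul 20 2001 + 32 days = Tue Aug 21 2001.
Next gap: 36 days. Tue Aug 21 2001 + 36 days = Wed Sep 26 2001.
Next gap: 40 days. Wed Sep 26 2001 + 40 days = Mon Nov 5 2001.
Next gap: 44 days. Mon Nov 5 2001 + 44 days = Wed Dec 19 2001.
Next gap: 48 days. Wed Dec 19 2001 + 48 days = Tue Feb 5 2002.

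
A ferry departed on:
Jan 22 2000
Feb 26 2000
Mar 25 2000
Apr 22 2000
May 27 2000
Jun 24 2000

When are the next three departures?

Jul 22 2000, Aug 26 2000, Sep 23 2000

All dates are Saturdays, 35, 28, 28, 35, 28 days apart.
Specifically, the 4th Saturday of each month.
4th Saturday of July 2000: Jul 22 2000.
August 2000 — 4th Saturday is Aug 26 2000.
September 2000 — 4th Saturday is Sep 23 2000.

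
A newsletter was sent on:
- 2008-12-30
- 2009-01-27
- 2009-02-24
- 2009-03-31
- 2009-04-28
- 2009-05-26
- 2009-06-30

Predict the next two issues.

2009-07-28, 2009-08-25

Every date is a Tuesday; gaps 28, 28, 35, 28, 28, 35 days.
Each is the last Tuesday of its month (at least one falls on the 29th or later, ruling out '4th Tuesday').
July 2009 ends with Tuesday 2009-07-28.
August 2009 ends with Tuesday 2009-08-25.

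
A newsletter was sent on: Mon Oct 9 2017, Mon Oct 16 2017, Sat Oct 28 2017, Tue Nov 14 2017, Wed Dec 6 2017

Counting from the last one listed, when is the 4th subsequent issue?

The spacing grows by 5 each time: 7, 12, 17, 22 days.
Next gap: 27 days. Wed Dec 6 2017 + 27 days = Tue Jan 2 2018.
Next gap: 32 days. Tue Jan 2 2018 + 32 days = Sat Feb 3 2018.
Next gap: 37 days. Sat Feb 3 2018 + 37 days = Mon Mar 12 2018.
Next gap: 42 days. Mon Mar 12 2018 + 42 days = Mon Apr 23 2018.

Mon Apr 23 2018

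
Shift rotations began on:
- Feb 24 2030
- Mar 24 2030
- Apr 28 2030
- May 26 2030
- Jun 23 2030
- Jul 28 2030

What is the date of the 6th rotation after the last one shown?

Jan 26 2031

These are Sundays at 28- or 35-day spacing (28, 35, 28, 28, 35).
The pattern: 4th Sunday of the month.
August 2030 — 4th Sunday is Aug 25 2030.
September 2030 — 4th Sunday is Sep 22 2030.
4th Sunday of October 2030: Oct 27 2030.
4th Sunday of November 2030: Nov 24 2030.
December 2030 — 4th Sunday is Dec 22 2030.
January 2031 — 4th Sunday is Jan 26 2031.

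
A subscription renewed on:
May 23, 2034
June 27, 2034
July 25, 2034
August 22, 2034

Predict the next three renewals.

Gaps: 35, 28, 28 days — a mix of 28 and 35. Every date is a Tuesday.
Each is the 4th Tuesday of its month.
September 2034 — 4th Tuesday is September 26, 2034.
4th Tuesday of October 2034: October 24, 2034.
4th Tuesday of November 2034: November 28, 2034.

September 26, 2034; October 24, 2034; November 28, 2034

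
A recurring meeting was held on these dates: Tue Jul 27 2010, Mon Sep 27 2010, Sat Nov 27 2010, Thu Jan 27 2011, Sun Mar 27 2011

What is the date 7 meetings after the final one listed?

Sun May 27 2012

The day-of-month is always 27 (62, 61, 61, 59 days between events).
So this recurs on the 27th of every 2 months.
Next: May 2011 → Fri May 27 2011.
July 2011: Wed Jul 27 2011.
Next: September 2011 → Tue Sep 27 2011.
Next: November 2011 → Sun Nov 27 2011.
January 2012: Fri Jan 27 2012.
Next: March 2012 → Tue Mar 27 2012.
Next: May 2012 → Sun May 27 2012.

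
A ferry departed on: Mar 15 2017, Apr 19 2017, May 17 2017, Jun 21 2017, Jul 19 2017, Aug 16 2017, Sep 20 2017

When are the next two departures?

All dates are Wednesdays, 35, 28, 35, 28, 28, 35 days apart.
Specifically, the 3rd Wednesday of each month.
October 2017 — 3rd Wednesday is Oct 18 2017.
3rd Wednesday of November 2017: Nov 15 2017.

Oct 18 2017, Nov 15 2017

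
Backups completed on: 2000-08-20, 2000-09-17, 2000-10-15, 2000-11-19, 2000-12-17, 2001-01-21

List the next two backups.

2001-02-18, 2001-03-18

Gaps: 28, 28, 35, 28, 35 days — a mix of 28 and 35. Every date is a Sunday.
Each is the 3rd Sunday of its month.
3rd Sunday of February 2001: 2001-02-18.
March 2001 — 3rd Sunday is 2001-03-18.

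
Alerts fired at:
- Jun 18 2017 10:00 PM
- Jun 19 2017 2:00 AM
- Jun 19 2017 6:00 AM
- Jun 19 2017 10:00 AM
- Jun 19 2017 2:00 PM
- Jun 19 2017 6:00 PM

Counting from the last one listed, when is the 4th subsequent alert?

The interval is a steady 4 hours (4, 4, 4, 4, 4).
Jun 19 2017 6:00 PM + 4 h = Jun 19 2017 10:00 PM.
Jun 19 2017 10:00 PM + 4 h = Jun 20 2017 2:00 AM.
Jun 20 2017 2:00 AM + 4 h = Jun 20 2017 6:00 AM.
Jun 20 2017 6:00 AM + 4 h = Jun 20 2017 10:00 AM.

Jun 20 2017 10:00 AM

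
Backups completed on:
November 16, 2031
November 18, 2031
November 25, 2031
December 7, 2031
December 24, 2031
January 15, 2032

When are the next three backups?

Gaps: 2, 7, 12, 17, 22 days — each gap is 5 larger than the previous one.
Next gap: 27 days. January 15, 2032 + 27 days = February 11, 2032.
Next gap: 32 days. February 11, 2032 + 32 days = March 14, 2032.
Next gap: 37 days. March 14, 2032 + 37 days = April 20, 2032.

February 11, 2032; March 14, 2032; April 20, 2032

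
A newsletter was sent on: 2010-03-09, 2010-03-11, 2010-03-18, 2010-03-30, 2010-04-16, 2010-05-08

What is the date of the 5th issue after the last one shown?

Intervals are 2, 7, 12, 17, 22 days — an arithmetic progression with common difference 5.
Next gap: 27 days. 2010-05-08 + 27 days = 2010-06-04.
Next gap: 32 days. 2010-06-04 + 32 days = 2010-07-06.
Next gap: 37 days. 2010-07-06 + 37 days = 2010-08-12.
Next gap: 42 days. 2010-08-12 + 42 days = 2010-09-23.
Next gap: 47 days. 2010-09-23 + 47 days = 2010-11-09.

2010-11-09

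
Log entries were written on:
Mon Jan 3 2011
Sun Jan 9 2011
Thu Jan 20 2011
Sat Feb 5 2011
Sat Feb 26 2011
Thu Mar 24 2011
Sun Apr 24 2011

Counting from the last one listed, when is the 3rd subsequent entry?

Thu Aug 25 2011

Gaps: 6, 11, 16, 21, 26, 31 days — each gap is 5 larger than the previous one.
Next gap: 36 days. Sun Apr 24 2011 + 36 days = Mon May 30 2011.
Next gap: 41 days. Mon May 30 2011 + 41 days = Sun Jul 10 2011.
Next gap: 46 days. Sun Jul 10 2011 + 46 days = Thu Aug 25 2011.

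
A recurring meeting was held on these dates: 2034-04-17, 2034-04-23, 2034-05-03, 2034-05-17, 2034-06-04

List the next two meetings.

2034-06-26, 2034-07-22

Gaps: 6, 10, 14, 18 days — each gap is 4 larger than the previous one.
Next gap: 22 days. 2034-06-04 + 22 days = 2034-06-26.
Next gap: 26 days. 2034-06-26 + 26 days = 2034-07-22.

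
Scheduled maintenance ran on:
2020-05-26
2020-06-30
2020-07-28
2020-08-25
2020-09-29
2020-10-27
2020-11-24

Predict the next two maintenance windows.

All Tuesdays; the gaps (35, 28, 28, 35, 28, 28) vary with month length.
This is the last Tuesday of each month.
Last Tuesday of December 2020: 2020-12-29.
January 2021 ends with Tuesday 2021-01-26.

2020-12-29, 2021-01-26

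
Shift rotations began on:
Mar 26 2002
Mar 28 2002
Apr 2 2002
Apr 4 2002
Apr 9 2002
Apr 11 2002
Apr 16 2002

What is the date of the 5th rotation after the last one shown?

Every event lands on a Tuesday or Thursday (gaps cycle 2, 5, 2, 5, 2, 5).
So the schedule is: every Tuesday and Thursday.
The following Thursday is Apr 18 2002.
The following Tuesday is Apr 23 2002.
The following Thursday is Apr 25 2002.
The following Tuesday is Apr 30 2002.
The following Thursday is May 2 2002.

May 2 2002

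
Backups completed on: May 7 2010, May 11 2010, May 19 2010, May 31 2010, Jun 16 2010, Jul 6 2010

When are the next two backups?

Jul 30 2010, Aug 27 2010

Gaps: 4, 8, 12, 16, 20 days — each gap is 4 larger than the previous one.
Next gap: 24 days. Jul 6 2010 + 24 days = Jul 30 2010.
Next gap: 28 days. Jul 30 2010 + 28 days = Aug 27 2010.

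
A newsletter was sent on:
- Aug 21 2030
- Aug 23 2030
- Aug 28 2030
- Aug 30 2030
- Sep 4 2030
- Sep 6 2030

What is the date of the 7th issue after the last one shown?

The gap pattern 2, 5, 2, 5, 2 repeats every 2 events.
These are the Wednesdays and Fridays of each week.
Next Wednesday: Sep 11 2030.
Next Friday: Sep 13 2030.
The following Wednesday is Sep 18 2030.
The following Friday is Sep 20 2030.
The following Wednesday is Sep 25 2030.
The following Friday is Sep 27 2030.
The following Wednesday is Oct 2 2030.

Oct 2 2030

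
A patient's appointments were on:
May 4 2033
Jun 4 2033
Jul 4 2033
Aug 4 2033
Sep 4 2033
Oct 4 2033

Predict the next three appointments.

Nov 4 2033, Dec 4 2033, Jan 4 2034

The day-of-month is always 4 (31, 30, 31, 31, 30 days between events).
So this recurs on the 4th of each month.
Next: November 2033 → Nov 4 2033.
Next: December 2033 → Dec 4 2033.
January 2034: Jan 4 2034.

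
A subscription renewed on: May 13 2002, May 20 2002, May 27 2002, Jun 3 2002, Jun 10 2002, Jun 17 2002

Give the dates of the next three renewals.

Gaps between consecutive events: 7, 7, 7, 7, 7 days — a constant 7-day interval.
Jun 17 2002 + 7 days = Jun 24 2002.
Jun 24 2002 + 7 days = Jul 1 2002.
Jul 1 2002 + 7 days = Jul 8 2002.

Jun 24 2002, Jul 1 2002, Jul 8 2002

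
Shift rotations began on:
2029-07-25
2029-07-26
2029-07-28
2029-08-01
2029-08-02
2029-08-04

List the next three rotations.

Gaps: 1, 2, 4, 1, 2 days — not constant, but cyclic with period 3.
The events fall on every Wednesday, Thursday and Saturday.
Next Wednesday: 2029-08-08.
The following Thursday is 2029-08-09.
Next Saturday: 2029-08-11.

2029-08-08, 2029-08-09, 2029-08-11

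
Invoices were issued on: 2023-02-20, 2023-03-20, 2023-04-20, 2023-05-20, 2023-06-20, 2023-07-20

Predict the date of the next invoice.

2023-08-20

Each date is the 20th; the gaps (28, 31, 30, 31, 30) track the month lengths.
The rule is the 20th of each month.
Next: August 2023 → 2023-08-20.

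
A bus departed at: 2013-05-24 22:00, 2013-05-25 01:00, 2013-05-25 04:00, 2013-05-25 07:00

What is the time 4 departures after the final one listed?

2013-05-25 19:00

Gaps: 3, 3, 3 hours — each event is 3 hours after the previous one.
2013-05-25 07:00 + 3 h = 2013-05-25 10:00.
2013-05-25 10:00 + 3 h = 2013-05-25 13:00.
2013-05-25 13:00 + 3 h = 2013-05-25 16:00.
2013-05-25 16:00 + 3 h = 2013-05-25 19:00.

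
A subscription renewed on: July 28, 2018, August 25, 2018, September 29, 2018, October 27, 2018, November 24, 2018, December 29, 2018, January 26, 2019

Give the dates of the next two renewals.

February 23, 2019; March 30, 2019

All Saturdays; the gaps (28, 35, 28, 28, 35, 28) vary with month length.
This is the last Saturday of each month.
February 2019 ends with Saturday February 23, 2019.
March 2019 ends with Saturday March 30, 2019.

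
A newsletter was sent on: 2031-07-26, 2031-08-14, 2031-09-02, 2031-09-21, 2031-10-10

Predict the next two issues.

The spacing is 19, 19, 19, 19 days — always 19 days.
2031-10-10 + 19 days = 2031-10-29.
2031-10-29 + 19 days = 2031-11-17.

2031-10-29, 2031-11-17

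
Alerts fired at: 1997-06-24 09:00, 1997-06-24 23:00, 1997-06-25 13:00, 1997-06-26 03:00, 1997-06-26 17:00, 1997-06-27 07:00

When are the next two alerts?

Spacing: 14, 14, 14, 14, 14 h — constant 14 h.
1997-06-27 07:00 + 14 h = 1997-06-27 21:00.
1997-06-27 21:00 + 14 h = 1997-06-28 11:00.

1997-06-27 21:00, 1997-06-28 11:00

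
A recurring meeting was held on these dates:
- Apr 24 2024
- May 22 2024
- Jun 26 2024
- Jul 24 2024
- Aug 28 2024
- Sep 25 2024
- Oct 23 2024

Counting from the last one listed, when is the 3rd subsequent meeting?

Gaps: 28, 35, 28, 35, 28, 28 days — a mix of 28 and 35. Every date is a Wednesday.
Each is the 4th Wednesday of its month.
4th Wednesday of November 2024: Nov 27 2024.
December 2024 — 4th Wednesday is Dec 25 2024.
January 2025 — 4th Wednesday is Jan 22 2025.

Jan 22 2025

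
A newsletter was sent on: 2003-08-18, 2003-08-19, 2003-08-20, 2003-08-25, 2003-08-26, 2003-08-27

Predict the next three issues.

2003-09-01, 2003-09-02, 2003-09-03

Every event lands on a Monday or Tuesday or Wednesday (gaps cycle 1, 1, 5, 1, 1).
So the schedule is: every Monday, Tuesday and Wednesday.
Next Monday: 2003-09-01.
The following Tuesday is 2003-09-02.
Next Wednesday: 2003-09-03.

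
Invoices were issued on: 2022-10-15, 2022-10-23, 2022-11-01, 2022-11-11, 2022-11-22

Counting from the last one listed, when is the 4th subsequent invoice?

Gaps: 8, 9, 10, 11 days — each gap is 1 larger than the previous one.
Next gap: 12 days. 2022-11-22 + 12 days = 2022-12-04.
Next gap: 13 days. 2022-12-04 + 13 days = 2022-12-17.
Next gap: 14 days. 2022-12-17 + 14 days = 2022-12-31.
Next gap: 15 days. 2022-12-31 + 15 days = 2023-01-15.

2023-01-15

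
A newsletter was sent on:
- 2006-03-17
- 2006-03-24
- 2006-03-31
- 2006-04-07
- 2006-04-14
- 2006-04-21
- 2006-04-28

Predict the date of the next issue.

Every event comes 7 days after the last (7, 7, 7, 7, 7, 7).
2006-04-28 + 7 days = 2006-05-05.

2006-05-05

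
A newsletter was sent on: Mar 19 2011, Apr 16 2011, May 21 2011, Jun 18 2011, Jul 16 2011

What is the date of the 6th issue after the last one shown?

These are Saturdays at 28- or 35-day spacing (28, 35, 28, 28).
The pattern: 3rd Saturday of the month.
3rd Saturday of August 2011: Aug 20 2011.
September 2011 — 3rd Saturday is Sep 17 2011.
3rd Saturday of October 2011: Oct 15 2011.
November 2011 — 3rd Saturday is Nov 19 2011.
3rd Saturday of December 2011: Dec 17 2011.
January 2012 — 3rd Saturday is Jan 21 2012.

Jan 21 2012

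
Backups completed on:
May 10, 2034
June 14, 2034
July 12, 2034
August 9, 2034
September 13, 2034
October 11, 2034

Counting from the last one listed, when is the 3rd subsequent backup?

January 10, 2035

Gaps: 35, 28, 28, 35, 28 days — a mix of 28 and 35. Every date is a Wednesday.
Each is the 2nd Wednesday of its month.
November 2034 — 2nd Wednesday is November 8, 2034.
2nd Wednesday of December 2034: December 13, 2034.
2nd Wednesday of January 2035: January 10, 2035.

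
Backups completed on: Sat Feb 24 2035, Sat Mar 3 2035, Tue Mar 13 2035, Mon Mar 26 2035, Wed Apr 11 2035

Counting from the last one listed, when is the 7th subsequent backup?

Gaps: 7, 10, 13, 16 days — each gap is 3 larger than the previous one.
Next gap: 19 days. Wed Apr 11 2035 + 19 days = Mon Apr 30 2035.
Next gap: 22 days. Mon Apr 30 2035 + 22 days = Tue May 22 2035.
Next gap: 25 days. Tue May 22 2035 + 25 days = Sat Jun 16 2035.
Next gap: 28 days. Sat Jun 16 2035 + 28 days = Sat Jul 14 2035.
Next gap: 31 days. Sat Jul 14 2035 + 31 days = Tue Aug 14 2035.
Next gap: 34 days. Tue Aug 14 2035 + 34 days = Mon Sep 17 2035.
Next gap: 37 days. Mon Sep 17 2035 + 37 days = Wed Oct 24 2035.

Wed Oct 24 2035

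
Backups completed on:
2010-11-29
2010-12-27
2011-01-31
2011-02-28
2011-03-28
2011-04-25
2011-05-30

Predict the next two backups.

Every date is a Monday; gaps 28, 35, 28, 28, 28, 35 days.
Each is the last Monday of its month (at least one falls on the 29th or later, ruling out '4th Monday').
Last Monday of June 2011: 2011-06-27.
July 2011 ends with Monday 2011-07-25.

2011-06-27, 2011-07-25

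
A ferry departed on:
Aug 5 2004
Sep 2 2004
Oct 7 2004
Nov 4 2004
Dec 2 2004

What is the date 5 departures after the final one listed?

These are Thursdays at 28- or 35-day spacing (28, 35, 28, 28).
The pattern: 1st Thursday of the month.
January 2005 — 1st Thursday is Jan 6 2005.
February 2005 — 1st Thursday is Feb 3 2005.
1st Thursday of March 2005: Mar 3 2005.
April 2005 — 1st Thursday is Apr 7 2005.
May 2005 — 1st Thursday is May 5 2005.

May 5 2005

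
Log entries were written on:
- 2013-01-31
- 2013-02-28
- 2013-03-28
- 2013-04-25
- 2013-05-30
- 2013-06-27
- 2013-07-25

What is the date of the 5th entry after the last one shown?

2013-12-26

All Thursdays; the gaps (28, 28, 28, 35, 28, 28) vary with month length.
This is the last Thursday of each month.
Last Thursday of August 2013: 2013-08-29.
Last Thursday of September 2013: 2013-09-26.
Last Thursday of October 2013: 2013-10-31.
November 2013 ends with Thursday 2013-11-28.
December 2013 ends with Thursday 2013-12-26.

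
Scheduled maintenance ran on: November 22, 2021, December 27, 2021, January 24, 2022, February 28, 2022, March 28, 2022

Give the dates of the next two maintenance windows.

April 25, 2022; May 23, 2022

These are Mondays at 28- or 35-day spacing (35, 28, 35, 28).
The pattern: 4th Monday of the month.
April 2022 — 4th Monday is April 25, 2022.
May 2022 — 4th Monday is May 23, 2022.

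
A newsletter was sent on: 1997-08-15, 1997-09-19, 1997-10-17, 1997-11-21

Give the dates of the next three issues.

These are Fridays at 28- or 35-day spacing (35, 28, 35).
The pattern: 3rd Friday of the month.
December 1997 — 3rd Friday is 1997-12-19.
3rd Friday of January 1998: 1998-01-16.
3rd Friday of February 1998: 1998-02-20.

1997-12-19, 1998-01-16, 1998-02-20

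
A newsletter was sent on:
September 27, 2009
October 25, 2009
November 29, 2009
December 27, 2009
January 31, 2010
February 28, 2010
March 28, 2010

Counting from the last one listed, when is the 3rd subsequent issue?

June 27, 2010

All Sundays; the gaps (28, 35, 28, 35, 28, 28) vary with month length.
This is the last Sunday of each month.
Last Sunday of April 2010: April 25, 2010.
May 2010 ends with Sunday May 30, 2010.
June 2010 ends with Sunday June 27, 2010.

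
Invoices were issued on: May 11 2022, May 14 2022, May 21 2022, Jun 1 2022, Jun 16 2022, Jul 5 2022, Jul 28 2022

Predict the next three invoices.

Aug 24 2022, Sep 24 2022, Oct 29 2022

Gaps: 3, 7, 11, 15, 19, 23 days — each gap is 4 larger than the previous one.
Next gap: 27 days. Jul 28 2022 + 27 days = Aug 24 2022.
Next gap: 31 days. Aug 24 2022 + 31 days = Sep 24 2022.
Next gap: 35 days. Sep 24 2022 + 35 days = Oct 29 2022.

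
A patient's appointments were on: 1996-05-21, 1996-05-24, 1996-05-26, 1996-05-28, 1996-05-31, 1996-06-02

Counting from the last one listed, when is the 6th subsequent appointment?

The gap pattern 3, 2, 2, 3, 2 repeats every 3 events.
These are the Tuesdays, Fridays and Sundays of each week.
The following Tuesday is 1996-06-04.
Next Friday: 1996-06-07.
The following Sunday is 1996-06-09.
Next Tuesday: 1996-06-11.
Next Friday: 1996-06-14.
The following Sunday is 1996-06-16.

1996-06-16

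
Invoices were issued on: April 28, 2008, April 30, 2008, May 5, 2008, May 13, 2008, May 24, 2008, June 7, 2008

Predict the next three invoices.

June 24, 2008; July 14, 2008; August 6, 2008

The spacing grows by 3 each time: 2, 5, 8, 11, 14 days.
Next gap: 17 days. June 7, 2008 + 17 days = June 24, 2008.
Next gap: 20 days. June 24, 2008 + 20 days = July 14, 2008.
Next gap: 23 days. July 14, 2008 + 23 days = August 6, 2008.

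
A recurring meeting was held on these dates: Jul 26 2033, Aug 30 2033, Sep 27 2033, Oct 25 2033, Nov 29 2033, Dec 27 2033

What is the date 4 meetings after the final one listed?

Apr 25 2034

All Tuesdays; the gaps (35, 28, 28, 35, 28) vary with month length.
This is the last Tuesday of each month.
Last Tuesday of January 2034: Jan 31 2034.
February 2034 ends with Tuesday Feb 28 2034.
March 2034 ends with Tuesday Mar 28 2034.
Last Tuesday of April 2034: Apr 25 2034.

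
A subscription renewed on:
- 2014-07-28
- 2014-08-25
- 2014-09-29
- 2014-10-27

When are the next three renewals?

2014-11-24, 2014-12-29, 2015-01-26

These are Mondays with 28, 35, 28-day gaps.
Each is the final Monday of its month — 2014-09-29 is past the 28th, so '4th Monday' doesn't fit.
Last Monday of November 2014: 2014-11-24.
Last Monday of December 2014: 2014-12-29.
Last Monday of January 2015: 2015-01-26.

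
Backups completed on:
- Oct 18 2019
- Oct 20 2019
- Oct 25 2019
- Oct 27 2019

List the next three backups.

Nov 1 2019, Nov 3 2019, Nov 8 2019

Every event lands on a Friday or Sunday (gaps cycle 2, 5, 2).
So the schedule is: every Friday and Sunday.
Next Friday: Nov 1 2019.
Next Sunday: Nov 3 2019.
Next Friday: Nov 8 2019.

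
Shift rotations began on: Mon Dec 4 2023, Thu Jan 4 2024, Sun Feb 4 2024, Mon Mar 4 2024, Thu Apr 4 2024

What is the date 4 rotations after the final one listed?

Each date is the 4th; the gaps (31, 31, 29, 31) track the month lengths.
The rule is the 4th of each month.
Next: May 2024 → Sat May 4 2024.
Next: June 2024 → Tue Jun 4 2024.
July 2024: Thu Jul 4 2024.
August 2024: Sun Aug 4 2024.

Sun Aug 4 2024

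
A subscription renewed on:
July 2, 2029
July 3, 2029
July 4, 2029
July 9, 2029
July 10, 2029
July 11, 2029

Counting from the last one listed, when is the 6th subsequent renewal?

July 25, 2029

Every event lands on a Monday or Tuesday or Wednesday (gaps cycle 1, 1, 5, 1, 1).
So the schedule is: every Monday, Tuesday and Wednesday.
Next Monday: July 16, 2029.
Next Tuesday: July 17, 2029.
The following Wednesday is July 18, 2029.
The following Monday is July 23, 2029.
Next Tuesday: July 24, 2029.
Next Wednesday: July 25, 2029.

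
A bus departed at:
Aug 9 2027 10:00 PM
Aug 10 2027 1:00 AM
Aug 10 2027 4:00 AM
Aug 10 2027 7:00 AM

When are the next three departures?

Aug 10 2027 10:00 AM, Aug 10 2027 1:00 PM, Aug 10 2027 4:00 PM

Spacing: 3, 3, 3 h — constant 3 h.
Aug 10 2027 7:00 AM + 3 h = Aug 10 2027 10:00 AM.
Aug 10 2027 10:00 AM + 3 h = Aug 10 2027 1:00 PM.
Aug 10 2027 1:00 PM + 3 h = Aug 10 2027 4:00 PM.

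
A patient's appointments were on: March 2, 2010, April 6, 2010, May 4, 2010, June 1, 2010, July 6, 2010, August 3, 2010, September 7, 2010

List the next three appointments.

These are Tuesdays at 28- or 35-day spacing (35, 28, 28, 35, 28, 35).
The pattern: 1st Tuesday of the month.
October 2010 — 1st Tuesday is October 5, 2010.
November 2010 — 1st Tuesday is November 2, 2010.
December 2010 — 1st Tuesday is December 7, 2010.

October 5, 2010; November 2, 2010; December 7, 2010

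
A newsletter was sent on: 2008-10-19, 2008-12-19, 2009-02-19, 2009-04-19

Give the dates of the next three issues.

Each date is the 19th; the gaps (61, 62, 59) track the month lengths.
The rule is the 19th of every 2 months.
June 2009: 2009-06-19.
Next: August 2009 → 2009-08-19.
Next: October 2009 → 2009-10-19.

2009-06-19, 2009-08-19, 2009-10-19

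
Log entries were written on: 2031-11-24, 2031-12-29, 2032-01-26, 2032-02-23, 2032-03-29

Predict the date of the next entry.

Every date is a Monday; gaps 35, 28, 28, 35 days.
Each is the last Monday of its month (at least one falls on the 29th or later, ruling out '4th Monday').
Last Monday of April 2032: 2032-04-26.

2032-04-26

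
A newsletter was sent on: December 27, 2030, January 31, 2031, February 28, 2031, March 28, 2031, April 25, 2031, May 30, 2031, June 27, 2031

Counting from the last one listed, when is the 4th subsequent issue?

October 31, 2031

These are Fridays with 35, 28, 28, 28, 35, 28-day gaps.
Each is the final Friday of its month — January 31, 2031 is past the 28th, so '4th Friday' doesn't fit.
Last Friday of July 2031: July 25, 2031.
August 2031 ends with Friday August 29, 2031.
Last Friday of September 2031: September 26, 2031.
October 2031 ends with Friday October 31, 2031.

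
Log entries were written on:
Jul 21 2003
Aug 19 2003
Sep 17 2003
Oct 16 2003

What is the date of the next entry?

Gaps between consecutive events: 29, 29, 29 days — a constant 29-day interval.
Oct 16 2003 + 29 days = Nov 14 2003.

Nov 14 2003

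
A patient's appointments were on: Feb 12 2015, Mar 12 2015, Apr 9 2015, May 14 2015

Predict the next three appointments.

Jun 11 2015, Jul 9 2015, Aug 13 2015

These are Thursdays at 28- or 35-day spacing (28, 28, 35).
The pattern: 2nd Thursday of the month.
2nd Thursday of June 2015: Jun 11 2015.
2nd Thursday of July 2015: Jul 9 2015.
2nd Thursday of August 2015: Aug 13 2015.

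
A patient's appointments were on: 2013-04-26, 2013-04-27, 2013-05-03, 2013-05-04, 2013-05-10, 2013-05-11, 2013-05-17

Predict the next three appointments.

2013-05-18, 2013-05-24, 2013-05-25

Gaps: 1, 6, 1, 6, 1, 6 days — not constant, but cyclic with period 2.
The events fall on every Friday and Saturday.
Next Saturday: 2013-05-18.
The following Friday is 2013-05-24.
Next Saturday: 2013-05-25.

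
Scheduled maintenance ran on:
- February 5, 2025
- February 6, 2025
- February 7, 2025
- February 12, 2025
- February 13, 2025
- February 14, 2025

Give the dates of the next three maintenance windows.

Every event lands on a Wednesday or Thursday or Friday (gaps cycle 1, 1, 5, 1, 1).
So the schedule is: every Wednesday, Thursday and Friday.
The following Wednesday is February 19, 2025.
The following Thursday is February 20, 2025.
The following Friday is February 21, 2025.

February 19, 2025; February 20, 2025; February 21, 2025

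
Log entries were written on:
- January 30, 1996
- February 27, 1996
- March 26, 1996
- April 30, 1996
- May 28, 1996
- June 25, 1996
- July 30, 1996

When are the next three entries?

Every date is a Tuesday; gaps 28, 28, 35, 28, 28, 35 days.
Each is the last Tuesday of its month (at least one falls on the 29th or later, ruling out '4th Tuesday').
August 1996 ends with Tuesday August 27, 1996.
September 1996 ends with Tuesday September 24, 1996.
October 1996 ends with Tuesday October 29, 1996.

August 27, 1996; September 24, 1996; October 29, 1996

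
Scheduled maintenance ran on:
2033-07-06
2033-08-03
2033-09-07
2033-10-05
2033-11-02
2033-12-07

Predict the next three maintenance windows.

2034-01-04, 2034-02-01, 2034-03-01

These are Wednesdays at 28- or 35-day spacing (28, 35, 28, 28, 35).
The pattern: 1st Wednesday of the month.
January 2034 — 1st Wednesday is 2034-01-04.
February 2034 — 1st Wednesday is 2034-02-01.
1st Wednesday of March 2034: 2034-03-01.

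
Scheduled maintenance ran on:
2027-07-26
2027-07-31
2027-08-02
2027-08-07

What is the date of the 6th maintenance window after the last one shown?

The gap pattern 5, 2, 5 repeats every 2 events.
These are the Mondays and Saturdays of each week.
Next Monday: 2027-08-09.
The following Saturday is 2027-08-14.
The following Monday is 2027-08-16.
The following Saturday is 2027-08-21.
The following Monday is 2027-08-23.
The following Saturday is 2027-08-28.

2027-08-28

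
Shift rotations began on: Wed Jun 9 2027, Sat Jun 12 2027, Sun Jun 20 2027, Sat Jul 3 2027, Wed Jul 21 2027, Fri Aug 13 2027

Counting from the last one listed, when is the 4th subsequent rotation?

Gaps: 3, 8, 13, 18, 23 days — each gap is 5 larger than the previous one.
Next gap: 28 days. Fri Aug 13 2027 + 28 days = Fri Sep 10 2027.
Next gap: 33 days. Fri Sep 10 2027 + 33 days = Wed Oct 13 2027.
Next gap: 38 days. Wed Oct 13 2027 + 38 days = Sat Nov 20 2027.
Next gap: 43 days. Sat Nov 20 2027 + 43 days = Sun Jan 2 2028.

Sun Jan 2 2028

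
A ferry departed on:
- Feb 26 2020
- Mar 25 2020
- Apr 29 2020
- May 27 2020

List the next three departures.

Every date is a Wednesday; gaps 28, 35, 28 days.
Each is the last Wednesday of its month (at least one falls on the 29th or later, ruling out '4th Wednesday').
Last Wednesday of June 2020: Jun 24 2020.
Last Wednesday of July 2020: Jul 29 2020.
August 2020 ends with Wednesday Aug 26 2020.

Jun 24 2020, Jul 29 2020, Aug 26 2020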